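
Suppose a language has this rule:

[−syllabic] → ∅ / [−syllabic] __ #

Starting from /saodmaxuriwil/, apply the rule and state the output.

saodmaxuriwil

No segment of /saodmaxuriwil/ meets the structural description of the rule, so the form surfaces unchanged.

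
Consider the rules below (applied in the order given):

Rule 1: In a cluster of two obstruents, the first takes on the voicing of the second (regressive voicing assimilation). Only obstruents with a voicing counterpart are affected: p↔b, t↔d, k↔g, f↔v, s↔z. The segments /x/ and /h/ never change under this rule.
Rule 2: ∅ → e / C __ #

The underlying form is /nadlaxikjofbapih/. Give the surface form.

Rule 1 (regressive voicing assimilation): /f/ precedes the voiced obstruent /b/, so it voices to [v] by assimilation. /nadlaxikjofbapih/ → nadlaxikjovbapih.
Rule 2 (final e-epenthesis): the form ends in the consonant /h/, so [e] is inserted word-finally. /nadlaxikjovbapih/ → nadlaxikjovbapihe.

nadlaxikjovbapihe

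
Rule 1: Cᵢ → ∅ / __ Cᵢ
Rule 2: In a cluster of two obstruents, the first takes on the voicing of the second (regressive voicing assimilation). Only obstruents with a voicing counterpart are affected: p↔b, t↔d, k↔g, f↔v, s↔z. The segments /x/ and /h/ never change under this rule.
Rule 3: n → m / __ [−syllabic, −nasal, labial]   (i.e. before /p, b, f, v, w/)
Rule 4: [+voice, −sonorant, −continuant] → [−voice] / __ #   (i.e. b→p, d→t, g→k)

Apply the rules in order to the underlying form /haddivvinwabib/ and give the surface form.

hadivimwabip

Rule 1 (degemination): /dd/ is a geminate; the first /d/ deletes. /vv/ is a geminate; the first /v/ deletes. /haddivvinwabib/ → hadivinwabib.
Rule 2 (regressive voicing assimilation): no segment meets the environment; /hadivinwabib/ is unchanged.
Rule 3 (nasal place assimilation): /n/ precedes the labial consonant /w/, so it assimilates in place to [m]. /hadivinwabib/ → hadivimwabib.
Rule 4 (final devoicing): /b/ is a voiced stop in word-final position, so it devoices to [p]. /hadivimwabib/ → hadivimwabip.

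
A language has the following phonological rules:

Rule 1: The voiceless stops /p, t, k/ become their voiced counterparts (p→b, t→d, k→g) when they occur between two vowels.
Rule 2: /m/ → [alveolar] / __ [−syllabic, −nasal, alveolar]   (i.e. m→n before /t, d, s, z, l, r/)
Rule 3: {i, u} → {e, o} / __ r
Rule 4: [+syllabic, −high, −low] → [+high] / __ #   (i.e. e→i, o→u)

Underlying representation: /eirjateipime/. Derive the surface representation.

eerjadeibimi

Rule 1 (intervocalic voicing): /t/ is a voiceless stop between vowels /a/ and /e/, so it voices to [d]. /p/ is a voiceless stop between vowels /i/ and /i/, so it voices to [b]. /eirjateipime/ → eirjadeibime.
Rule 2 (nasal place assimilation): no segment meets the environment; /eirjadeibime/ is unchanged.
Rule 3 (pre-rhotic lowering): /i/ is a high vowel immediately before /r/, so it lowers to [e]. /eirjadeibime/ → eerjadeibime.
Rule 4 (final vowel raising): /e/ is a mid vowel in word-final position, so it raises to [i]. /eerjadeibime/ → eerjadeibimi.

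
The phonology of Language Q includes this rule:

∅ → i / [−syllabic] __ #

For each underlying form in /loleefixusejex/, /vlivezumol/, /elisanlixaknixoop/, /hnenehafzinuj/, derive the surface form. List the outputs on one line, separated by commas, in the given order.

loleefixusejexi, vlivezumoli, elisanlixaknixoopi, hnenehafzinuji

/loleefixusejex/: the form ends in the consonant /x/, so [i] is inserted word-finally. → [loleefixusejexi].
/vlivezumol/: the form ends in the consonant /l/, so [i] is inserted word-finally. → [vlivezumoli].
/elisanlixaknixoop/: the form ends in the consonant /p/, so [i] is inserted word-finally. → [elisanlixaknixoopi].
/hnenehafzinuj/: the form ends in the consonant /j/, so [i] is inserted word-finally. → [hnenehafzinuji].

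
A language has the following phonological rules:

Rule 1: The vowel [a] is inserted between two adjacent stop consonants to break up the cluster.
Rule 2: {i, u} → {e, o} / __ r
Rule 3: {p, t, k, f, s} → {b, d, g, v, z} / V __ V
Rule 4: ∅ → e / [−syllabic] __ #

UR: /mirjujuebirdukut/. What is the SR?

Rule 1 (stop-cluster a-epenthesis): no segment meets the environment; /mirjujuebirdukut/ is unchanged.
Rule 2 (pre-rhotic lowering): /i/ is a high vowel immediately before /r/, so it lowers to [e]. /i/ is a high vowel immediately before /r/, so it lowers to [e]. /mirjujuebirdukut/ → merjujueberdukut.
Rule 3 (intervocalic voicing): /k/ is a voiceless obstruent between vowels /u/ and /u/, so it voices to [g]. /merjujueberdukut/ → merjujueberdugut.
Rule 4 (final e-epenthesis): the form ends in the consonant /t/, so [e] is inserted word-finally. /merjujueberdugut/ → merjujueberdugute.

merjujueberdugute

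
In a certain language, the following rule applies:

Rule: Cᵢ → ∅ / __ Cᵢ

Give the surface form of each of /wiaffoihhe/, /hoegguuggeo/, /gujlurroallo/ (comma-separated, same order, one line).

/wiaffoihhe/: /ff/ is a geminate; the first /f/ deletes. /hh/ is a geminate; the first /h/ deletes. → [wiafoihe].
/hoegguuggeo/: /gg/ is a geminate; the first /g/ deletes. /gg/ is a geminate; the first /g/ deletes. → [hoeguugeo].
/gujlurroallo/: /rr/ is a geminate; the first /r/ deletes. /ll/ is a geminate; the first /l/ deletes. → [gujluroalo].

wiafoihe, hoeguugeo, gujluroalo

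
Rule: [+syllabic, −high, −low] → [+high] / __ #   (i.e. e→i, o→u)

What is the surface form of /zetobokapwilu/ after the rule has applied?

zetobokapwilu

No segment of /zetobokapwilu/ meets the structural description of the rule, so the form surfaces unchanged.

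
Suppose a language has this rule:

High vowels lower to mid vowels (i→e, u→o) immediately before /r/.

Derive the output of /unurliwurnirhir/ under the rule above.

Scanning /unurliwurnirhir/: /u/ at position 1 is not in the conditioning environment; /u/ is a high vowel immediately before /r/, so it lowers to [o]; /i/ at position 6 is not in the conditioning environment; /u/ is a high vowel immediately before /r/, so it lowers to [o]; /i/ is a high vowel immediately before /r/, so it lowers to [e]; /i/ is a high vowel immediately before /r/, so it lowers to [e].
Result: [unorliwornerher].

unorliwornerher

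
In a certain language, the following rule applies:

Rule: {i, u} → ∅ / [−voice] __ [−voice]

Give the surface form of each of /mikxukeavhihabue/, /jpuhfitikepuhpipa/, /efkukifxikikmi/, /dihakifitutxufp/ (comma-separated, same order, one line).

mikxkeavhhabue, jphftkephppa, efkkfxkkmi, dihakfttxfp

/mikxukeavhihabue/: /u/ is a high vowel flanked by voiceless consonants /x/ and /k/, so it deletes. /i/ is a high vowel flanked by voiceless consonants /h/ and /h/, so it deletes. → [mikxkeavhhabue].
/jpuhfitikepuhpipa/: /u/ is a high vowel flanked by voiceless consonants /p/ and /h/, so it deletes. /i/ is a high vowel flanked by voiceless consonants /f/ and /t/, so it deletes. /i/ is a high vowel flanked by voiceless consonants /t/ and /k/, so it deletes. /u/ is a high vowel flanked by voiceless consonants /p/ and /h/, so it deletes. /i/ is a high vowel flanked by voiceless consonants /p/ and /p/, so it deletes. → [jphftkephppa].
/efkukifxikikmi/: /u/ is a high vowel flanked by voiceless consonants /k/ and /k/, so it deletes. /i/ is a high vowel flanked by voiceless consonants /k/ and /f/, so it deletes. /i/ is a high vowel flanked by voiceless consonants /x/ and /k/, so it deletes. /i/ is a high vowel flanked by voiceless consonants /k/ and /k/, so it deletes. → [efkkfxkkmi].
/dihakifitutxufp/: /i/ is a high vowel flanked by voiceless consonants /k/ and /f/, so it deletes. /i/ is a high vowel flanked by voiceless consonants /f/ and /t/, so it deletes. /u/ is a high vowel flanked by voiceless consonants /t/ and /t/, so it deletes. /u/ is a high vowel flanked by voiceless consonants /x/ and /f/, so it deletes. → [dihakfttxfp].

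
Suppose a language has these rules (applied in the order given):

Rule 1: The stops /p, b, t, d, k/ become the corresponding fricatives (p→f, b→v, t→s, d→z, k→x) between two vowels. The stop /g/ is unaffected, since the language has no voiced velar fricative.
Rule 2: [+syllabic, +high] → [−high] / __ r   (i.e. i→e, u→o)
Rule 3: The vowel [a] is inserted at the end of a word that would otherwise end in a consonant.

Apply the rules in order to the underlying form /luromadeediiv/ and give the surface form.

loromazeeziiva

Rule 1 (intervocalic spirantization): /d/ is a stop between vowels /a/ and /e/, so it spirantizes to the fricative [z]. /d/ is a stop between vowels /e/ and /i/, so it spirantizes to the fricative [z]. /luromadeediiv/ → luromazeeziiv.
Rule 2 (pre-rhotic lowering): /u/ is a high vowel immediately before /r/, so it lowers to [o]. /luromazeeziiv/ → loromazeeziiv.
Rule 3 (final a-epenthesis): the form ends in the consonant /v/, so [a] is inserted word-finally. /loromazeeziiv/ → loromazeeziiva.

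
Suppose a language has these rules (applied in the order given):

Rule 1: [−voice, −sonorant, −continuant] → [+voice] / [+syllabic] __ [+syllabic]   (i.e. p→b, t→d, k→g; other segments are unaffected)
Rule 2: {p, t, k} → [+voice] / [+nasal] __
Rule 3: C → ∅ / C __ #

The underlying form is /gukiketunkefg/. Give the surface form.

gugigedungef

Rule 1 (intervocalic voicing): /k/ is a voiceless stop between vowels /u/ and /i/, so it voices to [g]. /k/ is a voiceless stop between vowels /i/ and /e/, so it voices to [g]. /t/ is a voiceless stop between vowels /e/ and /u/, so it voices to [d]. /gukiketunkefg/ → gugigedunkefg.
Rule 2 (post-nasal voicing): /k/ is a voiceless stop immediately after the nasal /n/, so it voices to [g]. /gugigedunkefg/ → gugigedungefg.
Rule 3 (final cluster simplification): /g/ is the second consonant of a word-final cluster /fg/, so it deletes. /gugigedungefg/ → gugigedungef.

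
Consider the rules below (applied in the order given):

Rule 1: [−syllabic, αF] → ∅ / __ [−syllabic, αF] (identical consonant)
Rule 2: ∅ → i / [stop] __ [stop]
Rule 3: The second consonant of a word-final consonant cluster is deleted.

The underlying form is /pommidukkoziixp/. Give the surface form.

Rule 1 (degemination): /mm/ is a geminate; the first /m/ deletes. /kk/ is a geminate; the first /k/ deletes. /pommidukkoziixp/ → pomidukoziixp.
Rule 2 (stop-cluster i-epenthesis): no segment meets the environment; /pomidukoziixp/ is unchanged.
Rule 3 (final cluster simplification): /p/ is the second consonant of a word-final cluster /xp/, so it deletes. /pomidukoziixp/ → pomidukoziix.

pomidukoziix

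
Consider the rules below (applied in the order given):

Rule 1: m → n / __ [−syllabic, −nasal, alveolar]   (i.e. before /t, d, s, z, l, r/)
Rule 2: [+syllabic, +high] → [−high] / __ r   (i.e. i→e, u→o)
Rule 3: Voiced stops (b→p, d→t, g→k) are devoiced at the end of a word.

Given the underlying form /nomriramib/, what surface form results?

Rule 1 (nasal place assimilation): /m/ precedes the alveolar consonant /r/, so it assimilates in place to [n]. /nomriramib/ → nonriramib.
Rule 2 (pre-rhotic lowering): /i/ is a high vowel immediately before /r/, so it lowers to [e]. /nonriramib/ → nonreramib.
Rule 3 (final devoicing): /b/ is a voiced stop in word-final position, so it devoices to [p]. /nonreramib/ → nonreramip.

nonreramip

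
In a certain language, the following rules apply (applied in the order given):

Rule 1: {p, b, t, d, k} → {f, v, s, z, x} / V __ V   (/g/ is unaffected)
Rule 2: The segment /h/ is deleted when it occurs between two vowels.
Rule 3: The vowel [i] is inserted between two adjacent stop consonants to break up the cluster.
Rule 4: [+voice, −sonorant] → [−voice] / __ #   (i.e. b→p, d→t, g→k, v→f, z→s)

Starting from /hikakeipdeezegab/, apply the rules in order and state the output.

Rule 1 (intervocalic spirantization): /k/ is a stop between vowels /i/ and /a/, so it spirantizes to the fricative [x]. /k/ is a stop between vowels /a/ and /e/, so it spirantizes to the fricative [x]. /hikakeipdeezegab/ → hixaxeipdeezegab.
Rule 2 (intervocalic h-deletion): no segment meets the environment; /hixaxeipdeezegab/ is unchanged.
Rule 3 (stop-cluster i-epenthesis): /p/ and /d/ form a stop–stop cluster, so [i] is inserted between them. /hixaxeipdeezegab/ → hixaxeipideezegab.
Rule 4 (final devoicing): /b/ is a voiced obstruent in word-final position, so it devoices to [p]. /hixaxeipideezegab/ → hixaxeipideezegap.

hixaxeipideezegap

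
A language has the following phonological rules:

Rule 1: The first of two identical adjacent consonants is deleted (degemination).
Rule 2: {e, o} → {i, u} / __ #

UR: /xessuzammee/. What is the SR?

Rule 1 (degemination): /ss/ is a geminate; the first /s/ deletes. /mm/ is a geminate; the first /m/ deletes. /xessuzammee/ → xesuzamee.
Rule 2 (final vowel raising): /e/ is a mid vowel in word-final position, so it raises to [i]. /xesuzamee/ → xesuzamei.

xesuzamei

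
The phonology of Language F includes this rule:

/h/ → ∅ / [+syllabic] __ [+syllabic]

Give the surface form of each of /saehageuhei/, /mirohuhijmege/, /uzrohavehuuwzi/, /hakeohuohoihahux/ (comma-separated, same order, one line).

saeageuei, mirouijmege, uzroaveuuwzi, hakeouooiaux

/saehageuhei/: /h/ occurs between vowels /e/ and /a/, so it deletes. /h/ occurs between vowels /u/ and /e/, so it deletes. → [saeageuei].
/mirohuhijmege/: /h/ occurs between vowels /o/ and /u/, so it deletes. /h/ occurs between vowels /u/ and /i/, so it deletes. → [mirouijmege].
/uzrohavehuuwzi/: /h/ occurs between vowels /o/ and /a/, so it deletes. /h/ occurs between vowels /e/ and /u/, so it deletes. → [uzroaveuuwzi].
/hakeohuohoihahux/: /h/ occurs between vowels /o/ and /u/, so it deletes. /h/ occurs between vowels /o/ and /o/, so it deletes. /h/ occurs between vowels /i/ and /a/, so it deletes. /h/ occurs between vowels /a/ and /u/, so it deletes. → [hakeouooiaux].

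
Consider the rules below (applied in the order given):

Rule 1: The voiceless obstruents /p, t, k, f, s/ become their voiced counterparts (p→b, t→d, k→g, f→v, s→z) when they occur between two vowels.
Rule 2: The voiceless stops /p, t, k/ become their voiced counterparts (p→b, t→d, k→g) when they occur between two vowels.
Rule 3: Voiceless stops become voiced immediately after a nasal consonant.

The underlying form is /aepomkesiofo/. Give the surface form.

Rule 1 (intervocalic voicing): /p/ is a voiceless obstruent between vowels /e/ and /o/, so it voices to [b]. /s/ is a voiceless obstruent between vowels /e/ and /i/, so it voices to [z]. /f/ is a voiceless obstruent between vowels /o/ and /o/, so it voices to [v]. /aepomkesiofo/ → aebomkeziovo.
Rule 2 (intervocalic voicing): no segment meets the environment; /aebomkeziovo/ is unchanged.
Rule 3 (post-nasal voicing): /k/ is a voiceless stop immediately after the nasal /m/, so it voices to [g]. /aebomkeziovo/ → aebomgeziovo.

aebomgeziovo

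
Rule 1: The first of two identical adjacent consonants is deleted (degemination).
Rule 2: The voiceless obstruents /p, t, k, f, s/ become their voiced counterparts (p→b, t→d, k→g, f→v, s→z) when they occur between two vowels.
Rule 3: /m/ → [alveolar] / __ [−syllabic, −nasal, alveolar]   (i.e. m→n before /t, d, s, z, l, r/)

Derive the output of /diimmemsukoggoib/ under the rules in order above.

Rule 1 (degemination): /mm/ is a geminate; the first /m/ deletes. /gg/ is a geminate; the first /g/ deletes. /diimmemsukoggoib/ → diimemsukogoib.
Rule 2 (intervocalic voicing): /k/ is a voiceless obstruent between vowels /u/ and /o/, so it voices to [g]. /diimemsukogoib/ → diimemsugogoib.
Rule 3 (nasal place assimilation): /m/ precedes the alveolar consonant /s/, so it assimilates in place to [n]. /diimemsugogoib/ → diimensugogoib.

diimensugogoib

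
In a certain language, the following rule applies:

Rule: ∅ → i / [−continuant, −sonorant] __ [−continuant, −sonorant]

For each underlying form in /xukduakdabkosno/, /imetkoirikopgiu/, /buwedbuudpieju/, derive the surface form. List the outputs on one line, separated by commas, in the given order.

/xukduakdabkosno/: /k/ and /d/ form a stop–stop cluster, so [i] is inserted between them. /k/ and /d/ form a stop–stop cluster, so [i] is inserted between them. /b/ and /k/ form a stop–stop cluster, so [i] is inserted between them. → [xukiduakidabikosno].
/imetkoirikopgiu/: /t/ and /k/ form a stop–stop cluster, so [i] is inserted between them. /p/ and /g/ form a stop–stop cluster, so [i] is inserted between them. → [imetikoirikopigiu].
/buwedbuudpieju/: /d/ and /b/ form a stop–stop cluster, so [i] is inserted between them. /d/ and /p/ form a stop–stop cluster, so [i] is inserted between them. → [buwedibuudipieju].

xukiduakidabikosno, imetikoirikopigiu, buwedibuudipieju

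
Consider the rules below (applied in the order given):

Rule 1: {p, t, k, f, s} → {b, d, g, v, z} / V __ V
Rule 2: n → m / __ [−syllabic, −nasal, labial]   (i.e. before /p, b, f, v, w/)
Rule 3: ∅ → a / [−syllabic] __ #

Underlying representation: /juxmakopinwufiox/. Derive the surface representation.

Rule 1 (intervocalic voicing): /k/ is a voiceless obstruent between vowels /a/ and /o/, so it voices to [g]. /p/ is a voiceless obstruent between vowels /o/ and /i/, so it voices to [b]. /f/ is a voiceless obstruent between vowels /u/ and /i/, so it voices to [v]. /juxmakopinwufiox/ → juxmagobinwuviox.
Rule 2 (nasal place assimilation): /n/ precedes the labial consonant /w/, so it assimilates in place to [m]. /juxmagobinwuviox/ → juxmagobimwuviox.
Rule 3 (final a-epenthesis): the form ends in the consonant /x/, so [a] is inserted word-finally. /juxmagobimwuviox/ → juxmagobimwuvioxa.

juxmagobimwuvioxa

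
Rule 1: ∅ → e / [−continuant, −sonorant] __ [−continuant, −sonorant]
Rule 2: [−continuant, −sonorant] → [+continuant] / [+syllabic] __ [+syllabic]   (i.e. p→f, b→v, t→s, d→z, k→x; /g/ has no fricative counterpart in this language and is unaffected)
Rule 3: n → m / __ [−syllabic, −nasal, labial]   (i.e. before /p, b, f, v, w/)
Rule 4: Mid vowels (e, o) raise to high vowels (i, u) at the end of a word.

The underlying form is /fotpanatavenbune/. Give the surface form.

fosefanasavembuni

Rule 1 (stop-cluster e-epenthesis): /t/ and /p/ form a stop–stop cluster, so [e] is inserted between them. /fotpanatavenbune/ → fotepanatavenbune.
Rule 2 (intervocalic spirantization): /t/ is a stop between vowels /o/ and /e/, so it spirantizes to the fricative [s]. /p/ is a stop between vowels /e/ and /a/, so it spirantizes to the fricative [f]. /t/ is a stop between vowels /a/ and /a/, so it spirantizes to the fricative [s]. /fotepanatavenbune/ → fosefanasavenbune.
Rule 3 (nasal place assimilation): /n/ precedes the labial consonant /b/, so it assimilates in place to [m]. /fosefanasavenbune/ → fosefanasavembune.
Rule 4 (final vowel raising): /e/ is a mid vowel in word-final position, so it raises to [i]. /fosefanasavembune/ → fosefanasavembuni.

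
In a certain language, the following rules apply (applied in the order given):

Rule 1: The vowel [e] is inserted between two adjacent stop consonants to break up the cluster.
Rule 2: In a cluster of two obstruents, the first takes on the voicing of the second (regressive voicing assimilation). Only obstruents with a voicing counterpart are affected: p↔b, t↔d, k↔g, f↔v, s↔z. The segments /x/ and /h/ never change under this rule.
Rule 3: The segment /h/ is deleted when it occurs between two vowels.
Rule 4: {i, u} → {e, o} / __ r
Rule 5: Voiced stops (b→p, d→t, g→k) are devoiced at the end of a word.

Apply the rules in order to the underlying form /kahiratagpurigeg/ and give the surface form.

Rule 1 (stop-cluster e-epenthesis): /g/ and /p/ form a stop–stop cluster, so [e] is inserted between them. /kahiratagpurigeg/ → kahiratagepurigeg.
Rule 2 (regressive voicing assimilation): no segment meets the environment; /kahiratagepurigeg/ is unchanged.
Rule 3 (intervocalic h-deletion): /h/ occurs between vowels /a/ and /i/, so it deletes. /kahiratagepurigeg/ → kairatagepurigeg.
Rule 4 (pre-rhotic lowering): /i/ is a high vowel immediately before /r/, so it lowers to [e]. /u/ is a high vowel immediately before /r/, so it lowers to [o]. /kairatagepurigeg/ → kaeratageporigeg.
Rule 5 (final devoicing): /g/ is a voiced stop in word-final position, so it devoices to [k]. /kaeratageporigeg/ → kaeratageporigek.

kaeratageporigek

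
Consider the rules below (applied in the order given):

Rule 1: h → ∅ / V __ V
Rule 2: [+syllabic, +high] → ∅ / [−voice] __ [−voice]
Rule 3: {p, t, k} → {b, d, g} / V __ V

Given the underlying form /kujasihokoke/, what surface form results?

kujasiogoge

Rule 1 (intervocalic h-deletion): /h/ occurs between vowels /i/ and /o/, so it deletes. /kujasihokoke/ → kujasiokoke.
Rule 2 (high vowel syncope): no segment meets the environment; /kujasiokoke/ is unchanged.
Rule 3 (intervocalic voicing): /k/ is a voiceless stop between vowels /o/ and /o/, so it voices to [g]. /k/ is a voiceless stop between vowels /o/ and /e/, so it voices to [g]. /kujasiokoke/ → kujasiogoge.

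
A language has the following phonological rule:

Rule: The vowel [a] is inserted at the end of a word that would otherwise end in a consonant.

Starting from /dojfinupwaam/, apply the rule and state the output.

dojfinupwaama

the form ends in the consonant /m/, so [a] is inserted word-finally.
Surface form: [dojfinupwaama].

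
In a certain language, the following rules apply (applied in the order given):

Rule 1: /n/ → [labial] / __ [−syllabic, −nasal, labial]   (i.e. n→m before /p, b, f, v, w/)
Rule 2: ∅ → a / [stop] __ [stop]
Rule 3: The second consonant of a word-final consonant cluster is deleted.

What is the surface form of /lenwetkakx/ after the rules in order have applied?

lemwetakak

Rule 1 (nasal place assimilation): /n/ precedes the labial consonant /w/, so it assimilates in place to [m]. /lenwetkakx/ → lemwetkakx.
Rule 2 (stop-cluster a-epenthesis): /t/ and /k/ form a stop–stop cluster, so [a] is inserted between them. /lemwetkakx/ → lemwetakakx.
Rule 3 (final cluster simplification): /x/ is the second consonant of a word-final cluster /kx/, so it deletes. /lemwetakakx/ → lemwetakak.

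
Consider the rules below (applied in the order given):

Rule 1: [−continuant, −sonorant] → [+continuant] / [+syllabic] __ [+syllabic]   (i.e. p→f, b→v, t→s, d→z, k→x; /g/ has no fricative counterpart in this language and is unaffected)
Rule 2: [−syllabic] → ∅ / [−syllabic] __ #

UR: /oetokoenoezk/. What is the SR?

Rule 1 (intervocalic spirantization): /t/ is a stop between vowels /e/ and /o/, so it spirantizes to the fricative [s]. /k/ is a stop between vowels /o/ and /o/, so it spirantizes to the fricative [x]. /oetokoenoezk/ → oesoxoenoezk.
Rule 2 (final cluster simplification): /k/ is the second consonant of a word-final cluster /zk/, so it deletes. /oesoxoenoezk/ → oesoxoenoez.

oesoxoenoez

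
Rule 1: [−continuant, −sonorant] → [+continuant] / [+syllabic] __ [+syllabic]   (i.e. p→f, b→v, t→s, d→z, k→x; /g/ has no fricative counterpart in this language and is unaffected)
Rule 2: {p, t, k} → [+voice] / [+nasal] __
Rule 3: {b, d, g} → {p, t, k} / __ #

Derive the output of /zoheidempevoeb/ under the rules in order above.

Rule 1 (intervocalic spirantization): /d/ is a stop between vowels /i/ and /e/, so it spirantizes to the fricative [z]. /zoheidempevoeb/ → zoheizempevoeb.
Rule 2 (post-nasal voicing): /p/ is a voiceless stop immediately after the nasal /m/, so it voices to [b]. /zoheizempevoeb/ → zoheizembevoeb.
Rule 3 (final devoicing): /b/ is a voiced stop in word-final position, so it devoices to [p]. /zoheizembevoeb/ → zoheizembevoep.

zoheizembevoep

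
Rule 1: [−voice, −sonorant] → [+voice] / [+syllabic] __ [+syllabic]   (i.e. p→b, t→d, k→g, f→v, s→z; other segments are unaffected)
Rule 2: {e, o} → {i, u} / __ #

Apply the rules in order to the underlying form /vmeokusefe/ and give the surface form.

vmeoguzevi

Rule 1 (intervocalic voicing): /k/ is a voiceless obstruent between vowels /o/ and /u/, so it voices to [g]. /s/ is a voiceless obstruent between vowels /u/ and /e/, so it voices to [z]. /f/ is a voiceless obstruent between vowels /e/ and /e/, so it voices to [v]. /vmeokusefe/ → vmeoguzeve.
Rule 2 (final vowel raising): /e/ is a mid vowel in word-final position, so it raises to [i]. /vmeoguzeve/ → vmeoguzevi.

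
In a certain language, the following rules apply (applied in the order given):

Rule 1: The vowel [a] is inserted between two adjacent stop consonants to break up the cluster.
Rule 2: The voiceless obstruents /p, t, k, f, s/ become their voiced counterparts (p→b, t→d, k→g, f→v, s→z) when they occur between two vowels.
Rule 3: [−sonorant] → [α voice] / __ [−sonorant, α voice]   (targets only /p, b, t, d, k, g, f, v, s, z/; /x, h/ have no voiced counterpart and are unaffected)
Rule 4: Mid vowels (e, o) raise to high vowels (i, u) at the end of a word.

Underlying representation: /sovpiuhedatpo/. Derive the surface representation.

sofpiuhedadabu

Rule 1 (stop-cluster a-epenthesis): /t/ and /p/ form a stop–stop cluster, so [a] is inserted between them. /sovpiuhedatpo/ → sovpiuhedatapo.
Rule 2 (intervocalic voicing): /t/ is a voiceless obstruent between vowels /a/ and /a/, so it voices to [d]. /p/ is a voiceless obstruent between vowels /a/ and /o/, so it voices to [b]. /sovpiuhedatapo/ → sovpiuhedadabo.
Rule 3 (regressive voicing assimilation): /v/ precedes the voiceless obstruent /p/, so it devoices to [f] by assimilation. /sovpiuhedadabo/ → sofpiuhedadabo.
Rule 4 (final vowel raising): /o/ is a mid vowel in word-final position, so it raises to [u]. /sofpiuhedadabo/ → sofpiuhedadabu.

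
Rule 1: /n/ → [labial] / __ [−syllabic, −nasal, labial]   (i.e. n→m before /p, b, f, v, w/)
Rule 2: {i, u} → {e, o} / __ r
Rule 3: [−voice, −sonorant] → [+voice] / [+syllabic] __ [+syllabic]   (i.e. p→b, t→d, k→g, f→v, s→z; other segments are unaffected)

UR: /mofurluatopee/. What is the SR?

movorluadobee

Rule 1 (nasal place assimilation): no segment meets the environment; /mofurluatopee/ is unchanged.
Rule 2 (pre-rhotic lowering): /u/ is a high vowel immediately before /r/, so it lowers to [o]. /mofurluatopee/ → moforluatopee.
Rule 3 (intervocalic voicing): /f/ is a voiceless obstruent between vowels /o/ and /o/, so it voices to [v]. /t/ is a voiceless obstruent between vowels /a/ and /o/, so it voices to [d]. /p/ is a voiceless obstruent between vowels /o/ and /e/, so it voices to [b]. /moforluatopee/ → movorluadobee.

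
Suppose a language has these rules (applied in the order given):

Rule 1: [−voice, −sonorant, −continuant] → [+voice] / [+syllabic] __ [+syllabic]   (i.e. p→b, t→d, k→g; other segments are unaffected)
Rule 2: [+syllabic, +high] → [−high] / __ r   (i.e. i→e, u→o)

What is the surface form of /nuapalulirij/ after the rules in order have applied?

nuabalulerij

Rule 1 (intervocalic voicing): /p/ is a voiceless stop between vowels /a/ and /a/, so it voices to [b]. /nuapalulirij/ → nuabalulirij.
Rule 2 (pre-rhotic lowering): /i/ is a high vowel immediately before /r/, so it lowers to [e]. /nuabalulirij/ → nuabalulerij.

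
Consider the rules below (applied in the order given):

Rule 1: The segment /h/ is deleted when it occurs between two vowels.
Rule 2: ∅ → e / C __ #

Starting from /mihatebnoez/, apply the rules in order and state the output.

Rule 1 (intervocalic h-deletion): /h/ occurs between vowels /i/ and /a/, so it deletes. /mihatebnoez/ → miatebnoez.
Rule 2 (final e-epenthesis): the form ends in the consonant /z/, so [e] is inserted word-finally. /miatebnoez/ → miatebnoeze.

miatebnoeze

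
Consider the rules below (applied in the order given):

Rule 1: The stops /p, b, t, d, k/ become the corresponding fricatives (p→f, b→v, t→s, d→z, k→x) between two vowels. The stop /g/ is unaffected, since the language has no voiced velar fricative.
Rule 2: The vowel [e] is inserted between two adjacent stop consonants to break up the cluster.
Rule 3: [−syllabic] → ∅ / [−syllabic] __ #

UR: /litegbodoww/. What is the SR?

lisegebozow

Rule 1 (intervocalic spirantization): /t/ is a stop between vowels /i/ and /e/, so it spirantizes to the fricative [s]. /d/ is a stop between vowels /o/ and /o/, so it spirantizes to the fricative [z]. /litegbodoww/ → lisegbozoww.
Rule 2 (stop-cluster e-epenthesis): /g/ and /b/ form a stop–stop cluster, so [e] is inserted between them. /lisegbozoww/ → lisegebozoww.
Rule 3 (final cluster simplification): /w/ is the second consonant of a word-final cluster /ww/, so it deletes. /lisegebozoww/ → lisegebozow.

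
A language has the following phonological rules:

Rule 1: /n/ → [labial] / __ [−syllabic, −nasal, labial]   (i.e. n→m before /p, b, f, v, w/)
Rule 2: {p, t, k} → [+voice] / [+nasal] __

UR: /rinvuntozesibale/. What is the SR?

Rule 1 (nasal place assimilation): /n/ precedes the labial consonant /v/, so it assimilates in place to [m]. /rinvuntozesibale/ → rimvuntozesibale.
Rule 2 (post-nasal voicing): /t/ is a voiceless stop immediately after the nasal /n/, so it voices to [d]. /rimvuntozesibale/ → rimvundozesibale.

rimvundozesibale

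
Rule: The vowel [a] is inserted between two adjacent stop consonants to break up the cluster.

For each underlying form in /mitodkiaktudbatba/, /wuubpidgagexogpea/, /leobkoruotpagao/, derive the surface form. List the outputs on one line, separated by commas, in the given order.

mitodakiakatudabataba, wuubapidagagexogapea, leobakoruotapagao

/mitodkiaktudbatba/: /d/ and /k/ form a stop–stop cluster, so [a] is inserted between them. /k/ and /t/ form a stop–stop cluster, so [a] is inserted between them. /d/ and /b/ form a stop–stop cluster, so [a] is inserted between them. /t/ and /b/ form a stop–stop cluster, so [a] is inserted between them. → [mitodakiakatudabataba].
/wuubpidgagexogpea/: /b/ and /p/ form a stop–stop cluster, so [a] is inserted between them. /d/ and /g/ form a stop–stop cluster, so [a] is inserted between them. /g/ and /p/ form a stop–stop cluster, so [a] is inserted between them. → [wuubapidagagexogapea].
/leobkoruotpagao/: /b/ and /k/ form a stop–stop cluster, so [a] is inserted between them. /t/ and /p/ form a stop–stop cluster, so [a] is inserted between them. → [leobakoruotapagao].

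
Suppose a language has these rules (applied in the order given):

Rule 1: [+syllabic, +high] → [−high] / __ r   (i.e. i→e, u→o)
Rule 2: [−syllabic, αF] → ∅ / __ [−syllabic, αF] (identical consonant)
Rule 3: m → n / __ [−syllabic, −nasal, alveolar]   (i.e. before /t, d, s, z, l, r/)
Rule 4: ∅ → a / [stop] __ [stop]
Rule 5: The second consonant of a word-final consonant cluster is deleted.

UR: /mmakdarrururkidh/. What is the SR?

makadarororkid

Rule 1 (pre-rhotic lowering): /u/ is a high vowel immediately before /r/, so it lowers to [o]. /u/ is a high vowel immediately before /r/, so it lowers to [o]. /mmakdarrururkidh/ → mmakdarrororkidh.
Rule 2 (degemination): /mm/ is a geminate; the first /m/ deletes. /rr/ is a geminate; the first /r/ deletes. /mmakdarrororkidh/ → makdarororkidh.
Rule 3 (nasal place assimilation): no segment meets the environment; /makdarororkidh/ is unchanged.
Rule 4 (stop-cluster a-epenthesis): /k/ and /d/ form a stop–stop cluster, so [a] is inserted between them. /makdarororkidh/ → makadarororkidh.
Rule 5 (final cluster simplification): /h/ is the second consonant of a word-final cluster /dh/, so it deletes. /makadarororkidh/ → makadarororkid.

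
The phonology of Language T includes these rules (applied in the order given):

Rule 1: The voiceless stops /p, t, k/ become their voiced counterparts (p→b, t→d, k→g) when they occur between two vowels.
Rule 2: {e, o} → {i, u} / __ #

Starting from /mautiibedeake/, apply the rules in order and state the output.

Rule 1 (intervocalic voicing): /t/ is a voiceless stop between vowels /u/ and /i/, so it voices to [d]. /k/ is a voiceless stop between vowels /a/ and /e/, so it voices to [g]. /mautiibedeake/ → maudiibedeage.
Rule 2 (final vowel raising): /e/ is a mid vowel in word-final position, so it raises to [i]. /maudiibedeage/ → maudiibedeagi.

maudiibedeagi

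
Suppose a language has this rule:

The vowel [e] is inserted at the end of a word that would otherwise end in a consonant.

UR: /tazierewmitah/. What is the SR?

tazierewmitahe

the form ends in the consonant /h/, so [e] is inserted word-finally.
Surface form: [tazierewmitahe].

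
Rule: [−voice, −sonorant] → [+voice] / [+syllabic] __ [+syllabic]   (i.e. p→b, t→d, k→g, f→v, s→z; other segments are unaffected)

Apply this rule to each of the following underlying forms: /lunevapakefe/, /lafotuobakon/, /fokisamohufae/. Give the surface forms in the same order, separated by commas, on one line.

/lunevapakefe/: /p/ is a voiceless obstruent between vowels /a/ and /a/, so it voices to [b]. /k/ is a voiceless obstruent between vowels /a/ and /e/, so it voices to [g]. /f/ is a voiceless obstruent between vowels /e/ and /e/, so it voices to [v]. → [lunevabageve].
/lafotuobakon/: /f/ is a voiceless obstruent between vowels /a/ and /o/, so it voices to [v]. /t/ is a voiceless obstruent between vowels /o/ and /u/, so it voices to [d]. /k/ is a voiceless obstruent between vowels /a/ and /o/, so it voices to [g]. → [lavoduobagon].
/fokisamohufae/: /k/ is a voiceless obstruent between vowels /o/ and /i/, so it voices to [g]. /s/ is a voiceless obstruent between vowels /i/ and /a/, so it voices to [z]. /f/ is a voiceless obstruent between vowels /u/ and /a/, so it voices to [v]. → [fogizamohuvae].

lunevabageve, lavoduobagon, fogizamohuvae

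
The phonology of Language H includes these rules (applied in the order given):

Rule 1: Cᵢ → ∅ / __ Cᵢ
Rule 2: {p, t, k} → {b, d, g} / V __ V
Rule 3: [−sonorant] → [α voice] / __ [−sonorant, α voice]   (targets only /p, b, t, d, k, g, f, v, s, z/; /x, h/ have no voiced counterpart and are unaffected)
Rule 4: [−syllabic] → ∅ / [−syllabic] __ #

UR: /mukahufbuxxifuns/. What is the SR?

Rule 1 (degemination): /xx/ is a geminate; the first /x/ deletes. /mukahufbuxxifuns/ → mukahufbuxifuns.
Rule 2 (intervocalic voicing): /k/ is a voiceless stop between vowels /u/ and /a/, so it voices to [g]. /mukahufbuxifuns/ → mugahufbuxifuns.
Rule 3 (regressive voicing assimilation): /f/ precedes the voiced obstruent /b/, so it voices to [v] by assimilation. /mugahufbuxifuns/ → mugahuvbuxifuns.
Rule 4 (final cluster simplification): /s/ is the second consonant of a word-final cluster /ns/, so it deletes. /mugahuvbuxifuns/ → mugahuvbuxifun.

mugahuvbuxifun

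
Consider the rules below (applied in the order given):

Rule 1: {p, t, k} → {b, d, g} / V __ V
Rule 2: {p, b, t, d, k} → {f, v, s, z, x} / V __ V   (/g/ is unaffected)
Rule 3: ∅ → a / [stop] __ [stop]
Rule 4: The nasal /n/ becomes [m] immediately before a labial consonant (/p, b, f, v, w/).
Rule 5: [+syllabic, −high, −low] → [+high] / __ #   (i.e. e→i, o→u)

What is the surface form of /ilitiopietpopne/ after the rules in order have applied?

Rule 1 (intervocalic voicing): /t/ is a voiceless stop between vowels /i/ and /i/, so it voices to [d]. /p/ is a voiceless stop between vowels /o/ and /i/, so it voices to [b]. /ilitiopietpopne/ → ilidiobietpopne.
Rule 2 (intervocalic spirantization): /d/ is a stop between vowels /i/ and /i/, so it spirantizes to the fricative [z]. /b/ is a stop between vowels /o/ and /i/, so it spirantizes to the fricative [v]. /ilidiobietpopne/ → iliziovietpopne.
Rule 3 (stop-cluster a-epenthesis): /t/ and /p/ form a stop–stop cluster, so [a] is inserted between them. /iliziovietpopne/ → iliziovietapopne.
Rule 4 (nasal place assimilation): no segment meets the environment; /iliziovietapopne/ is unchanged.
Rule 5 (final vowel raising): /e/ is a mid vowel in word-final position, so it raises to [i]. /iliziovietapopne/ → iliziovietapopni.

iliziovietapopni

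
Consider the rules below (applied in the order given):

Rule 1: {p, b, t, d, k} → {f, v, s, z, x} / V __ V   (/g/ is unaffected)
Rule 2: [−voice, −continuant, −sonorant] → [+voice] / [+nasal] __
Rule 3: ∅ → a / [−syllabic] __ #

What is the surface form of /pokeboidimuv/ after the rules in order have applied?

poxevoizimuva

Rule 1 (intervocalic spirantization): /k/ is a stop between vowels /o/ and /e/, so it spirantizes to the fricative [x]. /b/ is a stop between vowels /e/ and /o/, so it spirantizes to the fricative [v]. /d/ is a stop between vowels /i/ and /i/, so it spirantizes to the fricative [z]. /pokeboidimuv/ → poxevoizimuv.
Rule 2 (post-nasal voicing): no segment meets the environment; /poxevoizimuv/ is unchanged.
Rule 3 (final a-epenthesis): the form ends in the consonant /v/, so [a] is inserted word-finally. /poxevoizimuv/ → poxevoizimuva.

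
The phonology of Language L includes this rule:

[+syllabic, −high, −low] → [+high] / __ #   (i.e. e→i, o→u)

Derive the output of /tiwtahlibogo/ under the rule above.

Scanning /tiwtahlibogo/: /o/ at position 10 is not in the conditioning environment; /o/ is a mid vowel in word-final position, so it raises to [u].
Result: [tiwtahlibogu].

tiwtahlibogu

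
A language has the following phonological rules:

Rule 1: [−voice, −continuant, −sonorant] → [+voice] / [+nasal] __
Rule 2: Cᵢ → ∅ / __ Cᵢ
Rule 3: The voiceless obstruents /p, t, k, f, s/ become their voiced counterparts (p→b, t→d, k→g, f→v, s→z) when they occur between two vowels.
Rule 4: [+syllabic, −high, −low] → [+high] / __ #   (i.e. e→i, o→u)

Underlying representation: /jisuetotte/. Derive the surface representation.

Rule 1 (post-nasal voicing): no segment meets the environment; /jisuetotte/ is unchanged.
Rule 2 (degemination): /tt/ is a geminate; the first /t/ deletes. /jisuetotte/ → jisuetote.
Rule 3 (intervocalic voicing): /s/ is a voiceless obstruent between vowels /i/ and /u/, so it voices to [z]. /t/ is a voiceless obstruent between vowels /e/ and /o/, so it voices to [d]. /t/ is a voiceless obstruent between vowels /o/ and /e/, so it voices to [d]. /jisuetote/ → jizuedode.
Rule 4 (final vowel raising): /e/ is a mid vowel in word-final position, so it raises to [i]. /jizuedode/ → jizuedodi.

jizuedodi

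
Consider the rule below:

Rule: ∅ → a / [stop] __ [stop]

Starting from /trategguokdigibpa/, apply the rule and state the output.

/g/ and /g/ form a stop–stop cluster, so [a] is inserted between them.
/k/ and /d/ form a stop–stop cluster, so [a] is inserted between them.
/b/ and /p/ form a stop–stop cluster, so [a] is inserted between them.
Surface form: [trategaguokadigibapa].

trategaguokadigibapa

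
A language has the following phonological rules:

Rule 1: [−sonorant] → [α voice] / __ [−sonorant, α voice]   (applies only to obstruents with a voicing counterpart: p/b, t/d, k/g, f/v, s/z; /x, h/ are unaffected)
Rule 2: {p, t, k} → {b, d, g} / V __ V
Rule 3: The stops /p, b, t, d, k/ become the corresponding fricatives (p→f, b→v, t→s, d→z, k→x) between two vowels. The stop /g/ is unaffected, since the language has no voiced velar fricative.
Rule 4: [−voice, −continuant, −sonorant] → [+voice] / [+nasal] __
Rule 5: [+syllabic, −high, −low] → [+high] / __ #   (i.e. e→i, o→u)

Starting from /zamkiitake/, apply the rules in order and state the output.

Rule 1 (regressive voicing assimilation): no segment meets the environment; /zamkiitake/ is unchanged.
Rule 2 (intervocalic voicing): /t/ is a voiceless stop between vowels /i/ and /a/, so it voices to [d]. /k/ is a voiceless stop between vowels /a/ and /e/, so it voices to [g]. /zamkiitake/ → zamkiidage.
Rule 3 (intervocalic spirantization): /d/ is a stop between vowels /i/ and /a/, so it spirantizes to the fricative [z]. /zamkiidage/ → zamkiizage.
Rule 4 (post-nasal voicing): /k/ is a voiceless stop immediately after the nasal /m/, so it voices to [g]. /zamkiizage/ → zamgiizage.
Rule 5 (final vowel raising): /e/ is a mid vowel in word-final position, so it raises to [i]. /zamgiizage/ → zamgiizagi.

zamgiizagi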